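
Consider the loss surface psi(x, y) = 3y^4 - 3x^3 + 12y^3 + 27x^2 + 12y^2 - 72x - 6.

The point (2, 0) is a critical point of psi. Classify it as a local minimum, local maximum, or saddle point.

local minimum

The mixed partial ∂²psi/∂x∂y is 0, so the Hessian at any point is diag(psi_xx, psi_yy) = diag(18(-x + 3), 12(3y^2 + 6y + 2)).
At (2, 0): H = diag(18, 24).
Both eigenvalues are positive, so H is positive definite: a local minimum.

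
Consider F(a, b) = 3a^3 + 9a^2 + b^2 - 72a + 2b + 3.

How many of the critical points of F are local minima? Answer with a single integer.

F separates as a function of a plus a function of b, so ∇F=0 decouples.
∂F/∂a = 9(a - 2)(a + 4) = 0 at a ∈ {-4, 2}; ∂F/∂b = 2(b + 1) = 0 at b ∈ {-1}.
The Hessian is diagonal: diag(F_aa, F_bb). Second derivatives: F_aa(-4)=-54, F_aa(2)=54; F_bb(-1)=2.
Local minima occur where both diagonal entries positive: (2, -1). Count: 1.

1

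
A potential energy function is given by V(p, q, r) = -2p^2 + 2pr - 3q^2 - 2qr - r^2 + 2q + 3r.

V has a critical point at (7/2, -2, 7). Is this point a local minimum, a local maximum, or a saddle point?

The Hessian is constant: H = [[-4, 0, 2], [0, -6, -2], [2, -2, -2]].
Leading principal minors: Δ₁ = -4, Δ₂ = 24, Δ₃ = -8.
The minors alternate sign starting negative (−, +, −), so H is negative definite: a local maximum.

local maximum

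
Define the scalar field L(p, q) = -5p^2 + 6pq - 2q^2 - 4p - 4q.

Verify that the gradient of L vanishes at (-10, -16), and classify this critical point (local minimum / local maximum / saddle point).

∇L = (-10p + 6q - 4, 6p - 4q - 4); substituting (-10, -16) gives ∇L = (0, 0), so (-10, -16) is indeed a critical point.
The Hessian of L is constant: H = [[-10, 6], [6, -4]].
det(H) = (-10)·(-4) − 6² = 4.
det(H) > 0 and tr(H) = -14 < 0, so H is negative definite and the point is a local maximum.

local maximum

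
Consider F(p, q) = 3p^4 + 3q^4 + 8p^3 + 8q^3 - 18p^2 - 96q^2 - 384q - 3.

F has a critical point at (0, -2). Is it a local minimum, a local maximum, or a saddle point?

local maximum

The mixed partial ∂²F/∂p∂q is 0, so the Hessian at any point is diag(F_pp, F_qq) = diag(12(3p^2 + 4p - 3), 12(3q^2 + 4q - 16)).
At (0, -2): H = diag(-36, -144).
Both eigenvalues are negative, so H is negative definite: a local maximum.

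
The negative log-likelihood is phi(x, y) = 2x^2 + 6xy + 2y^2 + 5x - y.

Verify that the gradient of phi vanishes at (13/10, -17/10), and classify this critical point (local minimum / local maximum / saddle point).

∇phi = (4x + 6y + 5, 6x + 4y - 1); substituting (13/10, -17/10) gives ∇phi = (0, 0), so (13/10, -17/10) is indeed a critical point.
The Hessian of phi is constant: H = [[4, 6], [6, 4]].
det(H) = 4·4 − 6² = -20.
Since det(H) < 0, H is indefinite and the critical point is a saddle point.

saddle point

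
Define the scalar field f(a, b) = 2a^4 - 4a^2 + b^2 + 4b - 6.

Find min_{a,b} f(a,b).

f(a,b) separates as P(a) + Q(b) − 6, so its minimum is min P + min Q − 6.
P'(a) = 8a(a - 1)(a + 1) vanishes at a ∈ {-1, 0, 1}; Q'(b) = 2b + 4 vanishes at b ∈ {-2}.
Local minima of P (where P''>0): P(-1)=-2, P(1)=-2. Local minima of Q: Q(-2)=-4.
So the global minimum of f is P(-1) + Q(-2) − 6 = -2 − 4 − 6 = -12, attained at (-1, -2).

-12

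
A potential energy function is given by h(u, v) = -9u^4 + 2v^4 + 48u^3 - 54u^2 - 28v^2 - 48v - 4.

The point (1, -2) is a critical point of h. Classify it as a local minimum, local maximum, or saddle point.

The mixed partial ∂²h/∂u∂v is 0, so the Hessian at any point is diag(h_uu, h_vv) = diag(36(-3u^2 + 8u - 3), 8(3v^2 - 7)).
At (1, -2): H = diag(72, 40).
Both eigenvalues are positive, so H is positive definite: a local minimum.

local minimum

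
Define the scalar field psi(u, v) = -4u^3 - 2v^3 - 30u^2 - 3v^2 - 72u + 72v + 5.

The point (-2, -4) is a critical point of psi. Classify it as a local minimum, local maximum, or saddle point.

saddle point

The mixed partial ∂²psi/∂u∂v is 0, so the Hessian at any point is diag(psi_uu, psi_vv) = diag(-12(2u + 5), -6(2v + 1)).
At (-2, -4): H = diag(-12, 42).
The eigenvalues have opposite signs, so H is indefinite: a saddle point.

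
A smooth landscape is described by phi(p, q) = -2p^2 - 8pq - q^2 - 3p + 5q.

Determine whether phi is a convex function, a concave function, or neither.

neither

phi is quadratic, so its Hessian is the constant matrix H = [[-4, -8], [-8, -2]].
det(H) = -56, tr(H) = -6.
det(H) < 0, so H is indefinite: neither convex nor concave.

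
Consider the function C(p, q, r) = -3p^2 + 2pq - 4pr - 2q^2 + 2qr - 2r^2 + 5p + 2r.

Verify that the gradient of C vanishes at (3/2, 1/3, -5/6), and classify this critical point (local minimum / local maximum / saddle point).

local maximum

∇C = (-6p + 2q - 4r + 5, 2p - 4q + 2r, -4p + 2q - 4r + 2); substituting (3/2, 1/3, -5/6) gives ∇C = (0, 0, 0), so (3/2, 1/3, -5/6) is indeed a critical point.
The Hessian is constant: H = [[-6, 2, -4], [2, -4, 2], [-4, 2, -4]].
Leading principal minors: Δ₁ = -6, Δ₂ = 20, Δ₃ = -24.
The minors alternate sign starting negative (−, +, −), so H is negative definite: a local maximum.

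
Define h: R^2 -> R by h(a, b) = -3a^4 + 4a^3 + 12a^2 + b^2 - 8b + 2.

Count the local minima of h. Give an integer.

h separates as a function of a plus a function of b, so ∇h=0 decouples.
∂h/∂a = -12a(a - 2)(a + 1) = 0 at a ∈ {-1, 0, 2}; ∂h/∂b = 2(b - 4) = 0 at b ∈ {4}.
The Hessian is diagonal: diag(h_aa, h_bb). Second derivatives: h_aa(-1)=-36, h_aa(0)=24, h_aa(2)=-72; h_bb(4)=2.
Local minima occur where both diagonal entries positive: (0, 4). Count: 1.

1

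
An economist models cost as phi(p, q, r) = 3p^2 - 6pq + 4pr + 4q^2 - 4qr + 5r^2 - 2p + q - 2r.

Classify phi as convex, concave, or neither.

convex

phi is quadratic, so its Hessian is the constant matrix H = [[6, -6, 4], [-6, 8, -4], [4, -4, 10]].
Leading principal minors: 6, 12, 88.
All positive ⇒ H ≻ 0 ⇒ convex.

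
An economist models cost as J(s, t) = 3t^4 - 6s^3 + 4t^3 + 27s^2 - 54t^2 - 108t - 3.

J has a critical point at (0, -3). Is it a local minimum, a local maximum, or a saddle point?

The mixed partial ∂²J/∂s∂t is 0, so the Hessian at any point is diag(J_ss, J_tt) = diag(18(-2s + 3), 12(3t^2 + 2t - 9)).
At (0, -3): H = diag(54, 144).
Both eigenvalues are positive, so H is positive definite: a local minimum.

local minimum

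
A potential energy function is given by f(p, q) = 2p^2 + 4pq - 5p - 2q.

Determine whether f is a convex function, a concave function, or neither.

neither

f is quadratic, so its Hessian is the constant matrix H = [[4, 4], [4, 0]].
det(H) = -16, tr(H) = 4.
det(H) < 0, so H is indefinite: neither convex nor concave.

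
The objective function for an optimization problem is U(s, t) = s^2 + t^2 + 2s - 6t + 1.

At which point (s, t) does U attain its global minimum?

(-1, 3)

U(s,t) separates as P(s) + Q(t) + 1, so its minimum is min P + min Q + 1.
P'(s) = 2s + 2 vanishes at s ∈ {-1}; Q'(t) = 2(t - 3) vanishes at t ∈ {3}.
Local minima of P (where P''>0): P(-1)=-1. Local minima of Q: Q(3)=-9.
So the global minimum of U is P(-1) + Q(3) + 1 = -1 − 9 + 1 = -9, attained at (-1, 3).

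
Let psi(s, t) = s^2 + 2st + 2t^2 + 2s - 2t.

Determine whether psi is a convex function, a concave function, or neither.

psi is quadratic, so its Hessian is the constant matrix H = [[2, 2], [2, 4]].
det(H) = 4, tr(H) = 6.
det(H) > 0 and tr(H) > 0, so H is positive definite everywhere: convex.

convex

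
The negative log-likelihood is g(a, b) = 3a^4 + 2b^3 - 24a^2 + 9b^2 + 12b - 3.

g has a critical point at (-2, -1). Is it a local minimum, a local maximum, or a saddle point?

local minimum

The mixed partial ∂²g/∂a∂b is 0, so the Hessian at any point is diag(g_aa, g_bb) = diag(12(3a^2 - 4), 6(2b + 3)).
At (-2, -1): H = diag(96, 6).
Both eigenvalues are positive, so H is positive definite: a local minimum.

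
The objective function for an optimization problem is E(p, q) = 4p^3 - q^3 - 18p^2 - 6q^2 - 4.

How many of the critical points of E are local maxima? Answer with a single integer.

1

E separates as a function of p plus a function of q, so ∇E=0 decouples.
∂E/∂p = 12p(p - 3) = 0 at p ∈ {0, 3}; ∂E/∂q = -3q(q + 4) = 0 at q ∈ {-4, 0}.
The Hessian is diagonal: diag(E_pp, E_qq). Second derivatives: E_pp(0)=-36, E_pp(3)=36; E_qq(-4)=12, E_qq(0)=-12.
Local maxima occur where both diagonal entries negative: (0, 0). Count: 1.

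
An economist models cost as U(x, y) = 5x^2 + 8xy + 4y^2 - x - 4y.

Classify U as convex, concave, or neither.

convex

U is quadratic, so its Hessian is the constant matrix H = [[10, 8], [8, 8]].
det(H) = 16, tr(H) = 18.
det(H) > 0 and tr(H) > 0, so H is positive definite everywhere: convex.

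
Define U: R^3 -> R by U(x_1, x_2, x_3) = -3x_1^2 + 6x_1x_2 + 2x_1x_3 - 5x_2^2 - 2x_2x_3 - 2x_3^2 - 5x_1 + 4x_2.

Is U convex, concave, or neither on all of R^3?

concave

U is quadratic, so its Hessian is the constant matrix H = [[-6, 6, 2], [6, -10, -2], [2, -2, -4]].
Leading principal minors: -6, 24, -80.
Signs alternate −, +, − ⇒ H ≺ 0 ⇒ concave.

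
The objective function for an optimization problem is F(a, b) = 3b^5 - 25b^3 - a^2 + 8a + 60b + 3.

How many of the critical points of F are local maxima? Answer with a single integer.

F separates as a function of a plus a function of b, so ∇F=0 decouples.
∂F/∂a = -2(a - 4) = 0 at a ∈ {4}; ∂F/∂b = 15(b - 2)(b - 1)(b + 1)(b + 2) = 0 at b ∈ {-2, -1, 1, 2}.
The Hessian is diagonal: diag(F_aa, F_bb). Second derivatives: F_aa(4)=-2; F_bb(-2)=-180, F_bb(-1)=90, F_bb(1)=-90, F_bb(2)=180.
Local maxima occur where both diagonal entries negative: (4, -2), (4, 1). Count: 2.

2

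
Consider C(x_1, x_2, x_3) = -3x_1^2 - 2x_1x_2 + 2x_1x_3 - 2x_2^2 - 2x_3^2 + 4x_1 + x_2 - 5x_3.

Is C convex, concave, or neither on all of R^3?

C is quadratic, so its Hessian is the constant matrix H = [[-6, -2, 2], [-2, -4, 0], [2, 0, -4]].
Leading principal minors: -6, 20, -64.
Signs alternate −, +, − ⇒ H ≺ 0 ⇒ concave.

concave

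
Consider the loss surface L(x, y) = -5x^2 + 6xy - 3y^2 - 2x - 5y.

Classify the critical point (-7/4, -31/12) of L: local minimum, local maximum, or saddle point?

local maximum

The Hessian of L is constant: H = [[-10, 6], [6, -6]].
det(H) = (-10)·(-6) − 6² = 24.
det(H) > 0 and tr(H) = -16 < 0, so H is negative definite and the point is a local maximum.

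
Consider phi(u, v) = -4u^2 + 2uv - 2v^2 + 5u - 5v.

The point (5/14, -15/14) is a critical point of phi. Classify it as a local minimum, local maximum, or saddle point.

local maximum

The Hessian of phi is constant: H = [[-8, 2], [2, -4]].
det(H) = (-8)·(-4) − 2² = 28.
det(H) > 0 and tr(H) = -12 < 0, so H is negative definite and the point is a local maximum.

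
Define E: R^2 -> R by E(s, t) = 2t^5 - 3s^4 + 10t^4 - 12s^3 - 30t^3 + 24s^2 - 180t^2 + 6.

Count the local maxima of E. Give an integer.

4

E separates as a function of s plus a function of t, so ∇E=0 decouples.
∂E/∂s = -12s(s - 1)(s + 4) = 0 at s ∈ {-4, 0, 1}; ∂E/∂t = 10t(t - 3)(t + 3)(t + 4) = 0 at t ∈ {-4, -3, 0, 3}.
The Hessian is diagonal: diag(E_ss, E_tt). Second derivatives: E_ss(-4)=-240, E_ss(0)=48, E_ss(1)=-60; E_tt(-4)=-280, E_tt(-3)=180, E_tt(0)=-360, E_tt(3)=1260.
Local maxima occur where both diagonal entries negative: (-4, -4), (-4, 0), (1, -4), (1, 0). Count: 4.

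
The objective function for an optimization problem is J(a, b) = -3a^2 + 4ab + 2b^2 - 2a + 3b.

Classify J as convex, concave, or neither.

neither

J is quadratic, so its Hessian is the constant matrix H = [[-6, 4], [4, 4]].
det(H) = -40, tr(H) = -2.
det(H) < 0, so H is indefinite: neither convex nor concave.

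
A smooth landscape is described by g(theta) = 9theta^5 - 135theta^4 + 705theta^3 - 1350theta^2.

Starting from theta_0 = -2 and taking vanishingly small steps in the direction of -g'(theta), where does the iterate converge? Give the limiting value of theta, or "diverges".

g'(theta) = 45theta(theta - 5)(theta - 4)(theta - 3), so g'(-2) = 18900.
Gradient descent moves in the -g' direction, i.e. theta is decreasing.
There is no critical point below theta=-2, and g' keeps the same sign, so the iterate runs off to −∞.

diverges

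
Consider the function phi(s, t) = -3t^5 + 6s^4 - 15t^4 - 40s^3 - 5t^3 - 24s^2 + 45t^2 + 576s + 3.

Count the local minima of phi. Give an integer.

phi separates as a function of s plus a function of t, so ∇phi=0 decouples.
∂phi/∂s = 24(s - 4)(s - 3)(s + 2) = 0 at s ∈ {-2, 3, 4}; ∂phi/∂t = -15t(t - 1)(t + 2)(t + 3) = 0 at t ∈ {-3, -2, 0, 1}.
The Hessian is diagonal: diag(phi_ss, phi_tt). Second derivatives: phi_ss(-2)=720, phi_ss(3)=-120, phi_ss(4)=144; phi_tt(-3)=180, phi_tt(-2)=-90, phi_tt(0)=90, phi_tt(1)=-180.
Local minima occur where both diagonal entries positive: (-2, -3), (-2, 0), (4, -3), (4, 0). Count: 4.

4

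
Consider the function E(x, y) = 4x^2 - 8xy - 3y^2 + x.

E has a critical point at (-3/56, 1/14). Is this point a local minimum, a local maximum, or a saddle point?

saddle point

The Hessian of E is constant: H = [[8, -8], [-8, -6]].
det(H) = 8·(-6) − (-8)² = -112.
Since det(H) < 0, H is indefinite and the critical point is a saddle point.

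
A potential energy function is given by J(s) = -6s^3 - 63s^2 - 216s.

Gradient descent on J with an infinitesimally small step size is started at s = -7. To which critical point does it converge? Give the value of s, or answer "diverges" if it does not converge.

-4

J'(s) = -18(s + 3)(s + 4), so J'(-7) = -216.
Gradient descent moves in the -J' direction, i.e. s is increasing.
The nearest critical point in that direction is s = -4, where J'' = 18 > 0 (a local minimum). The iterate converges there.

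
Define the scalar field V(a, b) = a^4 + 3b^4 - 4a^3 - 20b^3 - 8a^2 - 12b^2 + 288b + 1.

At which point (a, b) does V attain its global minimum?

V(a,b) separates as P(a) + Q(b) + 1, so its minimum is min P + min Q + 1.
P'(a) = 4a(a - 4)(a + 1) vanishes at a ∈ {-1, 0, 4}; Q'(b) = 12(b - 4)(b - 3)(b + 2) vanishes at b ∈ {-2, 3, 4}.
Local minima of P (where P''>0): P(-1)=-3, P(4)=-128. Local minima of Q: Q(-2)=-416, Q(4)=448.
So the global minimum of V is P(4) + Q(-2) + 1 = -128 − 416 + 1 = -543, attained at (4, -2).

(4, -2)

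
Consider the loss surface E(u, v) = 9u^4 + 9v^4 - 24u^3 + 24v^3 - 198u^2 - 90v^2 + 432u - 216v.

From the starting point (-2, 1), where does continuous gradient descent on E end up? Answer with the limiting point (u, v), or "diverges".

(-3, 2)

E is separable, so gradient descent decouples: u follows -∂E/∂u, v follows -∂E/∂v.
∂E/∂u = 36(u - 4)(u - 1)(u + 3); at u=-2 this is 648, so u decreases.
∂E/∂v = 36(v - 2)(v + 1)(v + 3); at v=1 this is -288, so v increases.
u converges to its nearest critical value -3 (a local min of the u-part); v converges to 2. The iterate converges to (-3, 2).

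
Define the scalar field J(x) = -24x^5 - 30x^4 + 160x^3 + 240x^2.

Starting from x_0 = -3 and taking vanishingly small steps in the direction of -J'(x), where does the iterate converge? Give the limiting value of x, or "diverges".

-2

J'(x) = -120x(x - 2)(x + 1)(x + 2), so J'(-3) = -3600.
Gradient descent moves in the -J' direction, i.e. x is increasing.
The nearest critical point in that direction is x = -2, where J'' = 960 > 0 (a local minimum). The iterate converges there.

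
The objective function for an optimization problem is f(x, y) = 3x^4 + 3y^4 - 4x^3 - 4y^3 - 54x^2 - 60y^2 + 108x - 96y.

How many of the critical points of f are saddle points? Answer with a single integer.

4

f separates as a function of x plus a function of y, so ∇f=0 decouples.
∂f/∂x = 12(x - 3)(x - 1)(x + 3) = 0 at x ∈ {-3, 1, 3}; ∂f/∂y = 12(y - 4)(y + 1)(y + 2) = 0 at y ∈ {-2, -1, 4}.
The Hessian is diagonal: diag(f_xx, f_yy). Second derivatives: f_xx(-3)=288, f_xx(1)=-96, f_xx(3)=144; f_yy(-2)=72, f_yy(-1)=-60, f_yy(4)=360.
Saddle points occur where the two diagonal entries have opposite signs: (-3, -1), (1, -2), (1, 4), (3, -1). Count: 4.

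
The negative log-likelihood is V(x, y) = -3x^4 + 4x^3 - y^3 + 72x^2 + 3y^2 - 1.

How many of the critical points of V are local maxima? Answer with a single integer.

V separates as a function of x plus a function of y, so ∇V=0 decouples.
∂V/∂x = -12x(x - 4)(x + 3) = 0 at x ∈ {-3, 0, 4}; ∂V/∂y = -3y(y - 2) = 0 at y ∈ {0, 2}.
The Hessian is diagonal: diag(V_xx, V_yy). Second derivatives: V_xx(-3)=-252, V_xx(0)=144, V_xx(4)=-336; V_yy(0)=6, V_yy(2)=-6.
Local maxima occur where both diagonal entries negative: (-3, 2), (4, 2). Count: 2.

2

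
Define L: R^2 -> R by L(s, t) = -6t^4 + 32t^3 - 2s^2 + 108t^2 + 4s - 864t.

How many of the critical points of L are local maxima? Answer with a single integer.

L separates as a function of s plus a function of t, so ∇L=0 decouples.
∂L/∂s = -4(s - 1) = 0 at s ∈ {1}; ∂L/∂t = -24(t - 4)(t - 3)(t + 3) = 0 at t ∈ {-3, 3, 4}.
The Hessian is diagonal: diag(L_ss, L_tt). Second derivatives: L_ss(1)=-4; L_tt(-3)=-1008, L_tt(3)=144, L_tt(4)=-168.
Local maxima occur where both diagonal entries negative: (1, -3), (1, 4). Count: 2.

2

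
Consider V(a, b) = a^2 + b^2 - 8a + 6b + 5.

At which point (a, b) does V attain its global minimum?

V(a,b) separates as P(a) + Q(b) + 5, so its minimum is min P + min Q + 5.
P'(a) = 2a - 8 vanishes at a ∈ {4}; Q'(b) = 2b + 6 vanishes at b ∈ {-3}.
Local minima of P (where P''>0): P(4)=-16. Local minima of Q: Q(-3)=-9.
So the global minimum of V is P(4) + Q(-3) + 5 = -16 − 9 + 5 = -20, attained at (4, -3).

(4, -3)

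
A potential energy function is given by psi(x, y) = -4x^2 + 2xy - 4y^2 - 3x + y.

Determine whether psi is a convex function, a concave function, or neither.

concave

psi is quadratic, so its Hessian is the constant matrix H = [[-8, 2], [2, -8]].
det(H) = 60, tr(H) = -16.
det(H) > 0 and tr(H) < 0, so H is negative definite everywhere: concave.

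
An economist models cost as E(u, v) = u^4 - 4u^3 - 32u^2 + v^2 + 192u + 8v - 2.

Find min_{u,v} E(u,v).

E(u,v) separates as P(u) + Q(v) − 2, so its minimum is min P + min Q − 2.
P'(u) = 4(u - 4)(u - 3)(u + 4) vanishes at u ∈ {-4, 3, 4}; Q'(v) = 2v + 8 vanishes at v ∈ {-4}.
Local minima of P (where P''>0): P(-4)=-768, P(4)=256. Local minima of Q: Q(-4)=-16.
So the global minimum of E is P(-4) + Q(-4) − 2 = -768 − 16 − 2 = -786, attained at (-4, -4).

-786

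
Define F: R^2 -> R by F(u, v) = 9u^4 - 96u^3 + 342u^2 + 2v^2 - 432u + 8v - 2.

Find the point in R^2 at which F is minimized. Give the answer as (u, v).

F(u,v) separates as P(u) + Q(v) − 2, so its minimum is min P + min Q − 2.
P'(u) = 36(u - 4)(u - 3)(u - 1) vanishes at u ∈ {1, 3, 4}; Q'(v) = 4v + 8 vanishes at v ∈ {-2}.
Local minima of P (where P''>0): P(1)=-177, P(4)=-96. Local minima of Q: Q(-2)=-8.
So the global minimum of F is P(1) + Q(-2) − 2 = -177 − 8 − 2 = -187, attained at (1, -2).

(1, -2)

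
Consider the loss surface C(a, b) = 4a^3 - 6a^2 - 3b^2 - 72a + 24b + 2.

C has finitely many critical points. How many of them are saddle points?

C separates as a function of a plus a function of b, so ∇C=0 decouples.
∂C/∂a = 12(a - 3)(a + 2) = 0 at a ∈ {-2, 3}; ∂C/∂b = -6(b - 4) = 0 at b ∈ {4}.
The Hessian is diagonal: diag(C_aa, C_bb). Second derivatives: C_aa(-2)=-60, C_aa(3)=60; C_bb(4)=-6.
Saddle points occur where the two diagonal entries have opposite signs: (3, 4). Count: 1.

1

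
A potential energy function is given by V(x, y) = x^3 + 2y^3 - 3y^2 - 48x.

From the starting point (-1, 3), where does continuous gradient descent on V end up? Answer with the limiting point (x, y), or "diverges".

(4, 1)

V is separable, so gradient descent decouples: x follows -∂V/∂x, y follows -∂V/∂y.
∂V/∂x = 3(x - 4)(x + 4); at x=-1 this is -45, so x increases.
∂V/∂y = 6y(y - 1); at y=3 this is 36, so y decreases.
x converges to its nearest critical value 4 (a local min of the x-part); y converges to 1. The iterate converges to (4, 1).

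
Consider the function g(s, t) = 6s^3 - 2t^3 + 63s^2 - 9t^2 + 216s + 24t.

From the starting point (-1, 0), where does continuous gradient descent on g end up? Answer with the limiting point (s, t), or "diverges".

g is separable, so gradient descent decouples: s follows -∂g/∂s, t follows -∂g/∂t.
∂g/∂s = 18(s + 3)(s + 4); at s=-1 this is 108, so s decreases.
∂g/∂t = -6(t - 1)(t + 4); at t=0 this is 24, so t decreases.
s converges to its nearest critical value -3 (a local min of the s-part); t converges to -4. The iterate converges to (-3, -4).

(-3, -4)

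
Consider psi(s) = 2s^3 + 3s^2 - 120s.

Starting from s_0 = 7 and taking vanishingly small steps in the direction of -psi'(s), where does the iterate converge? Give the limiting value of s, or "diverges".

psi'(s) = 6(s - 4)(s + 5), so psi'(7) = 216.
Gradient descent moves in the -psi' direction, i.e. s is decreasing.
The nearest critical point in that direction is s = 4, where psi'' = 54 > 0 (a local minimum). The iterate converges there.

4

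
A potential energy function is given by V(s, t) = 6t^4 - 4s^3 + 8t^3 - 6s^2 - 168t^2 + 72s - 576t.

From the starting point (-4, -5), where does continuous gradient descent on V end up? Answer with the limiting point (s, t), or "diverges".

(-3, -3)

V is separable, so gradient descent decouples: s follows -∂V/∂s, t follows -∂V/∂t.
∂V/∂s = -12(s - 2)(s + 3); at s=-4 this is -72, so s increases.
∂V/∂t = 24(t - 4)(t + 2)(t + 3); at t=-5 this is -1296, so t increases.
s converges to its nearest critical value -3 (a local min of the s-part); t converges to -3. The iterate converges to (-3, -3).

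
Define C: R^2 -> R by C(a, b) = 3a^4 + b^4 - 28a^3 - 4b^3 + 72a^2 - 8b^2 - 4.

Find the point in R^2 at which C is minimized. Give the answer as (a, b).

(0, 4)

C(a,b) separates as P(a) + Q(b) − 4, so its minimum is min P + min Q − 4.
P'(a) = 12a(a - 4)(a - 3) vanishes at a ∈ {0, 3, 4}; Q'(b) = 4b(b - 4)(b + 1) vanishes at b ∈ {-1, 0, 4}.
Local minima of P (where P''>0): P(0)=0, P(4)=128. Local minima of Q: Q(-1)=-3, Q(4)=-128.
So the global minimum of C is P(0) + Q(4) − 4 = 0 − 128 − 4 = -132, attained at (0, 4).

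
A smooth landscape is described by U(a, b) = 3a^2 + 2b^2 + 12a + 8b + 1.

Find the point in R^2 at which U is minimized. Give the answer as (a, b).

(-2, -2)

U(a,b) separates as P(a) + Q(b) + 1, so its minimum is min P + min Q + 1.
P'(a) = 6a + 12 vanishes at a ∈ {-2}; Q'(b) = 4b + 8 vanishes at b ∈ {-2}.
Local minima of P (where P''>0): P(-2)=-12. Local minima of Q: Q(-2)=-8.
So the global minimum of U is P(-2) + Q(-2) + 1 = -12 − 8 + 1 = -19, attained at (-2, -2).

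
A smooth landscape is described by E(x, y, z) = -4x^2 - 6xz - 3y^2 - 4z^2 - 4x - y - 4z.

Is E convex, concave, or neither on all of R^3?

E is quadratic, so its Hessian is the constant matrix H = [[-8, 0, -6], [0, -6, 0], [-6, 0, -8]].
Leading principal minors: -8, 48, -168.
Signs alternate −, +, − ⇒ H ≺ 0 ⇒ concave.

concave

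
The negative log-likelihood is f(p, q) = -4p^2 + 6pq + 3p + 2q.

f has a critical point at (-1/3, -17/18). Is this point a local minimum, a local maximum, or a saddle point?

saddle point

The Hessian of f is constant: H = [[-8, 6], [6, 0]].
det(H) = (-8)·0 − 6² = -36.
Since det(H) < 0, H is indefinite and the critical point is a saddle point.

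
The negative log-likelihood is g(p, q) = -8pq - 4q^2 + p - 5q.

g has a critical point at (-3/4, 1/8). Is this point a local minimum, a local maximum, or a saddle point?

saddle point

The Hessian of g is constant: H = [[0, -8], [-8, -8]].
det(H) = 0·(-8) − (-8)² = -64.
Since det(H) < 0, H is indefinite and the critical point is a saddle point.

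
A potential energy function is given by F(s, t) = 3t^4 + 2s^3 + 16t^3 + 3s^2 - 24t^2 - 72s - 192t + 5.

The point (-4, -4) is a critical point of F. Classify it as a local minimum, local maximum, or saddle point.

The mixed partial ∂²F/∂s∂t is 0, so the Hessian at any point is diag(F_ss, F_tt) = diag(6(2s + 1), 12(3t^2 + 8t - 4)).
At (-4, -4): H = diag(-42, 144).
The eigenvalues have opposite signs, so H is indefinite: a saddle point.

saddle point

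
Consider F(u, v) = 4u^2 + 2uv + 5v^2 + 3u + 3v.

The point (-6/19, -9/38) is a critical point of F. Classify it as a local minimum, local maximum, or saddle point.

The Hessian of F is constant: H = [[8, 2], [2, 10]].
det(H) = 8·10 − 2² = 76.
det(H) > 0 and tr(H) = 18 > 0, so H is positive definite and the point is a local minimum.

local minimum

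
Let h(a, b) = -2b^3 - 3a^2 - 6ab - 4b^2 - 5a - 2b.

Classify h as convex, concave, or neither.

neither

The term -2b^3 is cubic, so the Hessian is not constant.
∂²h/∂b² = -12b - 8, which takes both signs as b varies (negative for sufficiently large b). A diagonal entry of the Hessian changing sign means the Hessian is neither positive- nor negative-semidefinite on all of R^2.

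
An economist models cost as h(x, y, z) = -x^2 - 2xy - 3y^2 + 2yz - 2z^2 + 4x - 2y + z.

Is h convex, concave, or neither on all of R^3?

concave

h is quadratic, so its Hessian is the constant matrix H = [[-2, -2, 0], [-2, -6, 2], [0, 2, -4]].
Leading principal minors: -2, 8, -24.
Signs alternate −, +, − ⇒ H ≺ 0 ⇒ concave.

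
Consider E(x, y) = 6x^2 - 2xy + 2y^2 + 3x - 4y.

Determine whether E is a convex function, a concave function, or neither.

E is quadratic, so its Hessian is the constant matrix H = [[12, -2], [-2, 4]].
det(H) = 44, tr(H) = 16.
det(H) > 0 and tr(H) > 0, so H is positive definite everywhere: convex.

convex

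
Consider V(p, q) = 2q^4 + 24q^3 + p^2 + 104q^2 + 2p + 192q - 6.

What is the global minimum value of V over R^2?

V(p,q) separates as A(p) + B(q) − 6, so its minimum is min A + min B − 6.
A'(p) = 2p + 2 vanishes at p ∈ {-1}; B'(q) = 8(q + 2)(q + 3)(q + 4) vanishes at q ∈ {-4, -3, -2}.
Local minima of A (where A''>0): A(-1)=-1. Local minima of B: B(-4)=-128, B(-2)=-128.
So the global minimum of V is A(-1) + B(-4) − 6 = -1 − 128 − 6 = -135, attained at (-1, -4).

-135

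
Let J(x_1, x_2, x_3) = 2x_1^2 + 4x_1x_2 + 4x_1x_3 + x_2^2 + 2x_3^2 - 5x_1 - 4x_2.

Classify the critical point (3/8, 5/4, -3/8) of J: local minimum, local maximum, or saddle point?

saddle point

The Hessian is constant: H = [[4, 4, 4], [4, 2, 0], [4, 0, 4]].
Leading principal minors: Δ₁ = 4, Δ₂ = -8, Δ₃ = -64.
The minors fit neither the all-positive nor the alternating-sign pattern, so H is indefinite: a saddle point.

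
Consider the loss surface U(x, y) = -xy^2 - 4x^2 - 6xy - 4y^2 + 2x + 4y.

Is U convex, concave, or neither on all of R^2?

The term -xy^2 is cubic, so the Hessian is not constant.
∂²U/∂y² = -2x - 8, which takes both signs as x varies (negative for sufficiently large x). A diagonal entry of the Hessian changing sign means the Hessian is neither positive- nor negative-semidefinite on all of R^2.

neither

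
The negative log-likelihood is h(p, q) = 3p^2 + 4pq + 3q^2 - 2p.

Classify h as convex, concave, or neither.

convex

h is quadratic, so its Hessian is the constant matrix H = [[6, 4], [4, 6]].
det(H) = 20, tr(H) = 12.
det(H) > 0 and tr(H) > 0, so H is positive definite everywhere: convex.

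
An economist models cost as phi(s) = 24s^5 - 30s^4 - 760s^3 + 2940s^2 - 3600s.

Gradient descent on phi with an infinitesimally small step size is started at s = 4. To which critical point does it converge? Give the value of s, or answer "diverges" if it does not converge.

3

phi'(s) = 120(s - 3)(s - 2)(s - 1)(s + 5), so phi'(4) = 6480.
Gradient descent moves in the -phi' direction, i.e. s is decreasing.
The nearest critical point in that direction is s = 3, where phi'' = 1920 > 0 (a local minimum). The iterate converges there.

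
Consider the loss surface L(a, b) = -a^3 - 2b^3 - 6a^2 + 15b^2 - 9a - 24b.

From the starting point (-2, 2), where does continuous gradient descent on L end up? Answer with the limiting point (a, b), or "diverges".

(-3, 1)

L is separable, so gradient descent decouples: a follows -∂L/∂a, b follows -∂L/∂b.
∂L/∂a = -3(a + 1)(a + 3); at a=-2 this is 3, so a decreases.
∂L/∂b = -6(b - 4)(b - 1); at b=2 this is 12, so b decreases.
a converges to its nearest critical value -3 (a local min of the a-part); b converges to 1. The iterate converges to (-3, 1).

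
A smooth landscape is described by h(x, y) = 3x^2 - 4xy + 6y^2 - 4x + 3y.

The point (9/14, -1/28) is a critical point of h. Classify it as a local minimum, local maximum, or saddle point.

local minimum

The Hessian of h is constant: H = [[6, -4], [-4, 12]].
det(H) = 6·12 − (-4)² = 56.
det(H) > 0 and tr(H) = 18 > 0, so H is positive definite and the point is a local minimum.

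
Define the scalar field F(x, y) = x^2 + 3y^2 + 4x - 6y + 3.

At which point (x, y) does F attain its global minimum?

F(x,y) separates as P(x) + Q(y) + 3, so its minimum is min P + min Q + 3.
P'(x) = 2x + 4 vanishes at x ∈ {-2}; Q'(y) = 6y - 6 vanishes at y ∈ {1}.
Local minima of P (where P''>0): P(-2)=-4. Local minima of Q: Q(1)=-3.
So the global minimum of F is P(-2) + Q(1) + 3 = -4 − 3 + 3 = -4, attained at (-2, 1).

(-2, 1)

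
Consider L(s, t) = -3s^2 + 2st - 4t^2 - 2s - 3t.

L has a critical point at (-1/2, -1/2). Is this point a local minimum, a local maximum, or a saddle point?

The Hessian of L is constant: H = [[-6, 2], [2, -8]].
det(H) = (-6)·(-8) − 2² = 44.
det(H) > 0 and tr(H) = -14 < 0, so H is negative definite and the point is a local maximum.

local maximum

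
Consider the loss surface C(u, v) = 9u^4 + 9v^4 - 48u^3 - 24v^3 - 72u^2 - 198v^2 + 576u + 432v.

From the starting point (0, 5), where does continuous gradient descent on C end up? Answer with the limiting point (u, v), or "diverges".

(-2, 4)

C is separable, so gradient descent decouples: u follows -∂C/∂u, v follows -∂C/∂v.
∂C/∂u = 36(u - 4)(u - 2)(u + 2); at u=0 this is 576, so u decreases.
∂C/∂v = 36(v - 4)(v - 1)(v + 3); at v=5 this is 1152, so v decreases.
u converges to its nearest critical value -2 (a local min of the u-part); v converges to 4. The iterate converges to (-2, 4).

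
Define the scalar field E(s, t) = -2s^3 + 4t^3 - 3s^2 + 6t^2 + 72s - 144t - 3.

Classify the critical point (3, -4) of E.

The mixed partial ∂²E/∂s∂t is 0, so the Hessian at any point is diag(E_ss, E_tt) = diag(-6(2s + 1), 12(2t + 1)).
At (3, -4): H = diag(-42, -84).
Both eigenvalues are negative, so H is negative definite: a local maximum.

local maximum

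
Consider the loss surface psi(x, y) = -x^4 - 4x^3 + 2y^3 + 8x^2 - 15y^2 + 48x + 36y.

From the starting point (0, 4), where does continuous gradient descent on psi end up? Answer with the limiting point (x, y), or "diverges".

(-2, 3)

psi is separable, so gradient descent decouples: x follows -∂psi/∂x, y follows -∂psi/∂y.
∂psi/∂x = -4(x - 2)(x + 2)(x + 3); at x=0 this is 48, so x decreases.
∂psi/∂y = 6(y - 3)(y - 2); at y=4 this is 12, so y decreases.
x converges to its nearest critical value -2 (a local min of the x-part); y converges to 3. The iterate converges to (-2, 3).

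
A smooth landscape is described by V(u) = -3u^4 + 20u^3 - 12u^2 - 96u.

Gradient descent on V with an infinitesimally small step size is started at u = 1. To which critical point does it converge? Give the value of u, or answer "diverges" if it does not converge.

V'(u) = -12(u - 4)(u - 2)(u + 1), so V'(1) = -72.
Gradient descent moves in the -V' direction, i.e. u is increasing.
The nearest critical point in that direction is u = 2, where V'' = 72 > 0 (a local minimum). The iterate converges there.

2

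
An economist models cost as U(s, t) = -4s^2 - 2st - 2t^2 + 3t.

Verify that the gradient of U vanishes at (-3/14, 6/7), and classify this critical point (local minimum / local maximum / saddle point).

∇U = (-8s - 2t, -2s - 4t + 3); substituting (-3/14, 6/7) gives ∇U = (0, 0), so (-3/14, 6/7) is indeed a critical point.
The Hessian of U is constant: H = [[-8, -2], [-2, -4]].
det(H) = (-8)·(-4) − (-2)² = 28.
det(H) > 0 and tr(H) = -12 < 0, so H is negative definite and the point is a local maximum.

local maximum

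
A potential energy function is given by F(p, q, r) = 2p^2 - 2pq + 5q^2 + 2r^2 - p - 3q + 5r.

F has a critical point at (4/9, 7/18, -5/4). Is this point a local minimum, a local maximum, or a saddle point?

local minimum

The Hessian is constant: H = [[4, -2, 0], [-2, 10, 0], [0, 0, 4]].
Leading principal minors: Δ₁ = 4, Δ₂ = 36, Δ₃ = 144.
All leading minors are positive, so H is positive definite: a local minimum.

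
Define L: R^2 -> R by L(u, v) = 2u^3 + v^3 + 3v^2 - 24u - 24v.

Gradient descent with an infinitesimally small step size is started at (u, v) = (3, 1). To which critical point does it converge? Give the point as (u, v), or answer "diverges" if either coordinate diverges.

L is separable, so gradient descent decouples: u follows -∂L/∂u, v follows -∂L/∂v.
∂L/∂u = 6(u - 2)(u + 2); at u=3 this is 30, so u decreases.
∂L/∂v = 3(v - 2)(v + 4); at v=1 this is -15, so v increases.
u converges to its nearest critical value 2 (a local min of the u-part); v converges to 2. The iterate converges to (2, 2).

(2, 2)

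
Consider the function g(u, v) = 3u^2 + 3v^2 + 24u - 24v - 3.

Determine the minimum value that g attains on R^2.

g(u,v) separates as P(u) + Q(v) − 3, so its minimum is min P + min Q − 3.
P'(u) = 6u + 24 vanishes at u ∈ {-4}; Q'(v) = 6v - 24 vanishes at v ∈ {4}.
Local minima of P (where P''>0): P(-4)=-48. Local minima of Q: Q(4)=-48.
So the global minimum of g is P(-4) + Q(4) − 3 = -48 − 48 − 3 = -99, attained at (-4, 4).

-99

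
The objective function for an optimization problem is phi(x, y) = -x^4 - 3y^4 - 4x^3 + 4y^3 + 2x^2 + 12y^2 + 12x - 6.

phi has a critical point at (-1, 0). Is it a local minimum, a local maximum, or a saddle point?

local minimum

The mixed partial ∂²phi/∂x∂y is 0, so the Hessian at any point is diag(phi_xx, phi_yy) = diag(4(-3x^2 - 6x + 1), 12(-3y^2 + 2y + 2)).
At (-1, 0): H = diag(16, 24).
Both eigenvalues are positive, so H is positive definite: a local minimum.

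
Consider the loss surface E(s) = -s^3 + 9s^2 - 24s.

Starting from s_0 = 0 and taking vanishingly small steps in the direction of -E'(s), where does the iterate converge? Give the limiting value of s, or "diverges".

2

E'(s) = -3(s - 4)(s - 2), so E'(0) = -24.
Gradient descent moves in the -E' direction, i.e. s is increasing.
The nearest critical point in that direction is s = 2, where E'' = 6 > 0 (a local minimum). The iterate converges there.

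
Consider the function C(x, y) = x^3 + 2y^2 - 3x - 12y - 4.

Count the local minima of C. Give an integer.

1

C separates as a function of x plus a function of y, so ∇C=0 decouples.
∂C/∂x = 3(x - 1)(x + 1) = 0 at x ∈ {-1, 1}; ∂C/∂y = 4(y - 3) = 0 at y ∈ {3}.
The Hessian is diagonal: diag(C_xx, C_yy). Second derivatives: C_xx(-1)=-6, C_xx(1)=6; C_yy(3)=4.
Local minima occur where both diagonal entries positive: (1, 3). Count: 1.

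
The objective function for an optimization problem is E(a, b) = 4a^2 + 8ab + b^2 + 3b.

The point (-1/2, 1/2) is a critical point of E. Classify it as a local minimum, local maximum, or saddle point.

The Hessian of E is constant: H = [[8, 8], [8, 2]].
det(H) = 8·2 − 8² = -48.
Since det(H) < 0, H is indefinite and the critical point is a saddle point.

saddle point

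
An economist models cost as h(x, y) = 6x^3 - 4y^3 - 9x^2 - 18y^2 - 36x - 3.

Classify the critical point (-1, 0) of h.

local maximum

The mixed partial ∂²h/∂x∂y is 0, so the Hessian at any point is diag(h_xx, h_yy) = diag(18(2x - 1), -12(2y + 3)).
At (-1, 0): H = diag(-54, -36).
Both eigenvalues are negative, so H is negative definite: a local maximum.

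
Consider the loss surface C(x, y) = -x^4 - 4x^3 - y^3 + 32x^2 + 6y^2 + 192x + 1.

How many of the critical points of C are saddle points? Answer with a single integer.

C separates as a function of x plus a function of y, so ∇C=0 decouples.
∂C/∂x = -4(x - 4)(x + 3)(x + 4) = 0 at x ∈ {-4, -3, 4}; ∂C/∂y = -3y(y - 4) = 0 at y ∈ {0, 4}.
The Hessian is diagonal: diag(C_xx, C_yy). Second derivatives: C_xx(-4)=-32, C_xx(-3)=28, C_xx(4)=-224; C_yy(0)=12, C_yy(4)=-12.
Saddle points occur where the two diagonal entries have opposite signs: (-4, 0), (-3, 4), (4, 0). Count: 3.

3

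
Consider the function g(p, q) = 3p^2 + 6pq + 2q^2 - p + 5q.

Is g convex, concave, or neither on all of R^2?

g is quadratic, so its Hessian is the constant matrix H = [[6, 6], [6, 4]].
det(H) = -12, tr(H) = 10.
det(H) < 0, so H is indefinite: neither convex nor concave.

neither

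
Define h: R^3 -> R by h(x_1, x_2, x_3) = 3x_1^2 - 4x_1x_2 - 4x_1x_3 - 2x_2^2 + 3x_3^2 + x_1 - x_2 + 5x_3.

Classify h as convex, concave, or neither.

h is quadratic, so its Hessian is the constant matrix H = [[6, -4, -4], [-4, -4, 0], [-4, 0, 6]].
Leading principal minors: 6, -40, -176.
Neither pattern holds ⇒ H is indefinite ⇒ neither convex nor concave.

neither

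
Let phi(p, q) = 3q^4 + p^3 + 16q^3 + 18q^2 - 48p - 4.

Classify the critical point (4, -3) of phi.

local minimum

The mixed partial ∂²phi/∂p∂q is 0, so the Hessian at any point is diag(phi_pp, phi_qq) = diag(6p, 12(3q^2 + 8q + 3)).
At (4, -3): H = diag(24, 72).
Both eigenvalues are positive, so H is positive definite: a local minimum.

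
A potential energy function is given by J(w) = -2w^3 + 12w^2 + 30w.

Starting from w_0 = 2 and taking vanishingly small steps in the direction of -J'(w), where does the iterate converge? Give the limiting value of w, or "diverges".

J'(w) = -6(w - 5)(w + 1), so J'(2) = 54.
Gradient descent moves in the -J' direction, i.e. w is decreasing.
The nearest critical point in that direction is w = -1, where J'' = 36 > 0 (a local minimum). The iterate converges there.

-1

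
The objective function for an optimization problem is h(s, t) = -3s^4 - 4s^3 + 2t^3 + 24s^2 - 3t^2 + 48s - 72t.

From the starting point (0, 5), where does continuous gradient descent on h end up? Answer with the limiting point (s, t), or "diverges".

h is separable, so gradient descent decouples: s follows -∂h/∂s, t follows -∂h/∂t.
∂h/∂s = -12(s - 2)(s + 1)(s + 2); at s=0 this is 48, so s decreases.
∂h/∂t = 6(t - 4)(t + 3); at t=5 this is 48, so t decreases.
s converges to its nearest critical value -1 (a local min of the s-part); t converges to 4. The iterate converges to (-1, 4).

(-1, 4)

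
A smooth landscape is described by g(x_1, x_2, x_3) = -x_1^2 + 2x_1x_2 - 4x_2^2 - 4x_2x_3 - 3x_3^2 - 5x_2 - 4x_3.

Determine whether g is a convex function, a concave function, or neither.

concave

g is quadratic, so its Hessian is the constant matrix H = [[-2, 2, 0], [2, -8, -4], [0, -4, -6]].
Leading principal minors: -2, 12, -40.
Signs alternate −, +, − ⇒ H ≺ 0 ⇒ concave.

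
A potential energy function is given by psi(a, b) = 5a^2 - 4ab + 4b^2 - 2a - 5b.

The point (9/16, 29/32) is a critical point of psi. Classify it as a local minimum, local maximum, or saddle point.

local minimum

The Hessian of psi is constant: H = [[10, -4], [-4, 8]].
det(H) = 10·8 − (-4)² = 64.
det(H) > 0 and tr(H) = 18 > 0, so H is positive definite and the point is a local minimum.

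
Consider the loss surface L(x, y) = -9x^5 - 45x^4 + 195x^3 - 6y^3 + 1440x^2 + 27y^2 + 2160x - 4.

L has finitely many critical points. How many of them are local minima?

L separates as a function of x plus a function of y, so ∇L=0 decouples.
∂L/∂x = -45(x - 4)(x + 1)(x + 3)(x + 4) = 0 at x ∈ {-4, -3, -1, 4}; ∂L/∂y = -18y(y - 3) = 0 at y ∈ {0, 3}.
The Hessian is diagonal: diag(L_xx, L_yy). Second derivatives: L_xx(-4)=1080, L_xx(-3)=-630, L_xx(-1)=1350, L_xx(4)=-12600; L_yy(0)=54, L_yy(3)=-54.
Local minima occur where both diagonal entries positive: (-4, 0), (-1, 0). Count: 2.

2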